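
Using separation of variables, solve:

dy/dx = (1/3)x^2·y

Separating variables and integrating:
ln|y| = x^3/9 + C

General solution: y = Ce^(x^3/9)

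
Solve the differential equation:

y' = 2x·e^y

Separating variables and integrating:
-e^(-y) = x² + C

General solution: y = -ln(C - x²)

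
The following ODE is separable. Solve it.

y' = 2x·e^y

Separating variables and integrating:
-e^(-y) = x² + C

General solution: y = -ln(C - x²)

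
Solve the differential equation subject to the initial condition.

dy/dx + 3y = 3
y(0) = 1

General solution: y = 1 + Ce^(-3x)
Applying y(0) = 1: C = 1 - 1 = 0
Particular solution: y = 1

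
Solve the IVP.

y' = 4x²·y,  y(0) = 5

General solution: y = Ce^(4x³/3)
Applying IC y(0) = 5:
Particular solution: y = 5e^(4x³/3)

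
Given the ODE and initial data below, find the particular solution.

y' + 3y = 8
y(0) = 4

General solution: y = 8/3 + Ce^(-3x)
Applying y(0) = 4: C = 4 - 8/3 = 4/3
Particular solution: y = 8/3 + (4/3)e^(-3x)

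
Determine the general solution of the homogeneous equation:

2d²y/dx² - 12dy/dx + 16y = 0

Characteristic equation: 2r² - 12r + 16 = 0
Divide by 2: r² - 6r + 8 = 0
Roots: r = 2, 4 (distinct real)
General solution: y = C₁e^(2x) + C₂e^(4x)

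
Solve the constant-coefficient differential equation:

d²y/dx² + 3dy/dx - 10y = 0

Characteristic equation: r² + 3r - 10 = 0
Roots: r = 2, -5 (distinct real)
General solution: y = C₁e^(2x) + C₂e^(-5x)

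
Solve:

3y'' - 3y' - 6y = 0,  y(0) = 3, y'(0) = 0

General solution: y = C₁e^(2x) + C₂e^(-x)
Applying ICs: C₁ = 1, C₂ = 2
Particular solution: y = e^(2x) + 2e^(-x)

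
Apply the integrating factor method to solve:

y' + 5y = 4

Using integrating factor method:

General solution: y = 4/5 + Ce^(-5x)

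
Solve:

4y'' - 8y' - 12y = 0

Characteristic equation: 4r² - 8r - 12 = 0
Divide by 4: r² - 2r - 3 = 0
Roots: r = 3, -1 (distinct real)
General solution: y = C₁e^(3x) + C₂e^(-x)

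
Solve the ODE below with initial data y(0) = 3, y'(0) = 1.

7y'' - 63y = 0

General solution: y = C₁e^(3x) + C₂e^(-3x)
Applying ICs: C₁ = 5/3, C₂ = 4/3
Particular solution: y = (5/3)e^(3x) + (4/3)e^(-3x)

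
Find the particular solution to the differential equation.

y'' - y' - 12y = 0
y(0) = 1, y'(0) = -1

General solution: y = C₁e^(4x) + C₂e^(-3x)
Applying ICs: C₁ = 2/7, C₂ = 5/7
Particular solution: y = (2/7)e^(4x) + (5/7)e^(-3x)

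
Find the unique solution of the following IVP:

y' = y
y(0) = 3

General solution: y = Ce^x
Applying IC y(0) = 3:
Particular solution: y = 3e^x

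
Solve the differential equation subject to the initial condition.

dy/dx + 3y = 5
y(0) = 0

General solution: y = 5/3 + Ce^(-3x)
Applying y(0) = 0: C = 0 - 5/3 = -5/3
Particular solution: y = 5/3 - (5/3)e^(-3x)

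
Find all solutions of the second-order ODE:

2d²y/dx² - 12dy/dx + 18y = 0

Characteristic equation: 2r² - 12r + 18 = 0
Divide by 2: r² - 6r + 9 = 0
Factored: (r - 3)² = 0
Repeated root: r = 3
General solution: y = (C₁ + C₂x)e^(3x)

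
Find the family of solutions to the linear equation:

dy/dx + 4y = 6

Using integrating factor method:

General solution: y = 3/2 + Ce^(-4x)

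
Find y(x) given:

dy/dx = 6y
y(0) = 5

General solution: y = Ce^(6x)
Applying IC y(0) = 5:
Particular solution: y = 5e^(6x)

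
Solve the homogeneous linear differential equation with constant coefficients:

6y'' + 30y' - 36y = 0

Characteristic equation: 6r² + 30r - 36 = 0
Divide by 6: r² + 5r - 6 = 0
Roots: r = 1, -6 (distinct real)
General solution: y = C₁e^x + C₂e^(-6x)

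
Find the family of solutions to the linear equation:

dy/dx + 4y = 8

Using integrating factor method:

General solution: y = 2 + Ce^(-4x)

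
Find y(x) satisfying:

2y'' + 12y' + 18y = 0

Characteristic equation: 2r² + 12r + 18 = 0
Divide by 2: r² + 6r + 9 = 0
Factored: (r + 3)² = 0
Repeated root: r = -3
General solution: y = (C₁ + C₂x)e^(-3x)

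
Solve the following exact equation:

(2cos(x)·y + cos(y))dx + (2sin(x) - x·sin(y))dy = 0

Verify exactness: ∂M/∂y = ∂N/∂x ✓
Find F(x,y) such that ∂F/∂x = M, ∂F/∂y = N
Solution: 2sin(x)·y + x·cos(y) = C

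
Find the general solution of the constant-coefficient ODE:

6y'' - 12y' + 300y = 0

Characteristic equation: 6r² - 12r + 300 = 0
Divide by 6: r² - 2r + 50 = 0
Roots: r = 1 ± 7i (complex conjugates)
General solution: y = e^x(C₁cos(7x) + C₂sin(7x))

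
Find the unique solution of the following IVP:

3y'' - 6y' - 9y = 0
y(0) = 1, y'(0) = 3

General solution: y = C₁e^(3x) + C₂e^(-x)
Applying ICs: C₁ = 1, C₂ = 0
Particular solution: y = e^(3x)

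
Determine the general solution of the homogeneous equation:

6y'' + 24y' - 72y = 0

Characteristic equation: 6r² + 24r - 72 = 0
Divide by 6: r² + 4r - 12 = 0
Roots: r = 2, -6 (distinct real)
General solution: y = C₁e^(2x) + C₂e^(-6x)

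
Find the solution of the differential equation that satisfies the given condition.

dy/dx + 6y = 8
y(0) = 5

General solution: y = 4/3 + Ce^(-6x)
Applying y(0) = 5: C = 5 - 4/3 = 11/3
Particular solution: y = 4/3 + (11/3)e^(-6x)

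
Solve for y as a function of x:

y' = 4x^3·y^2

Separating variables and integrating:
-1/y = x^4 + C

General solution: y^-1 = -x^4 + C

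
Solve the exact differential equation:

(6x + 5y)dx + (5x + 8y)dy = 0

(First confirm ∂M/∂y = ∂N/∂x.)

Verify exactness: ∂M/∂y = ∂N/∂x ✓
Find F(x,y) such that ∂F/∂x = M, ∂F/∂y = N
Solution: 3x² + 5xy + 4y² = C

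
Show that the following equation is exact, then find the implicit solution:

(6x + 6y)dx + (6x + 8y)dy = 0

Verify exactness: ∂M/∂y = ∂N/∂x ✓
Find F(x,y) such that ∂F/∂x = M, ∂F/∂y = N
Solution: 3x² + 6xy + 4y² = C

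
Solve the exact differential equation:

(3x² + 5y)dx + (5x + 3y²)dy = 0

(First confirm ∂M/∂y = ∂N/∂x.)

Verify exactness: ∂M/∂y = ∂N/∂x ✓
Find F(x,y) such that ∂F/∂x = M, ∂F/∂y = N
Solution: x³ + 5xy + y³ = C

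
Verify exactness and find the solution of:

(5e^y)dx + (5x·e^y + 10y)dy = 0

Verify exactness: ∂M/∂y = ∂N/∂x ✓
Find F(x,y) such that ∂F/∂x = M, ∂F/∂y = N
Solution: 5x·e^y + 5y² = C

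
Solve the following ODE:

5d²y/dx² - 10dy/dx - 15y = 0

Characteristic equation: 5r² - 10r - 15 = 0
Divide by 5: r² - 2r - 3 = 0
Roots: r = 3, -1 (distinct real)
General solution: y = C₁e^(3x) + C₂e^(-x)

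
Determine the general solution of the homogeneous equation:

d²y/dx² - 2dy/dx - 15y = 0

Characteristic equation: r² - 2r - 15 = 0
Roots: r = 5, -3 (distinct real)
General solution: y = C₁e^(5x) + C₂e^(-3x)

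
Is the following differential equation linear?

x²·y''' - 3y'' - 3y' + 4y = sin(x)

Yes. Linear (y and its derivatives appear to the first power only, no products of y terms)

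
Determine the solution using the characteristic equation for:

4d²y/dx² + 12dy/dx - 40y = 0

Characteristic equation: 4r² + 12r - 40 = 0
Divide by 4: r² + 3r - 10 = 0
Roots: r = 2, -5 (distinct real)
General solution: y = C₁e^(2x) + C₂e^(-5x)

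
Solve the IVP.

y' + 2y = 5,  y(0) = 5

General solution: y = 5/2 + Ce^(-2x)
Applying y(0) = 5: C = 5 - 5/2 = 5/2
Particular solution: y = 5/2 + (5/2)e^(-2x)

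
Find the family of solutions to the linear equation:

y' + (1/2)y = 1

Using integrating factor method:

General solution: y = 2 + Ce^(-x/2)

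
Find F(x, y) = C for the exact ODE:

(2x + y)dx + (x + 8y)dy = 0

Verify exactness: ∂M/∂y = ∂N/∂x ✓
Find F(x,y) such that ∂F/∂x = M, ∂F/∂y = N
Solution: x² + xy + 4y² = C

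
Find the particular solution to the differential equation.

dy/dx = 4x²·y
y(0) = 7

General solution: y = Ce^(4x³/3)
Applying IC y(0) = 7:
Particular solution: y = 7e^(4x³/3)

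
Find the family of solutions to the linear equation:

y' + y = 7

Using integrating factor method:

General solution: y = 7 + Ce^(-x)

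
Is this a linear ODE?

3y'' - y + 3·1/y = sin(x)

No. Nonlinear (1/y term)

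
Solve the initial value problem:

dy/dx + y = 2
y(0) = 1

General solution: y = 2 + Ce^(-x)
Applying y(0) = 1: C = 1 - 2 = -1
Particular solution: y = 2 - e^(-x)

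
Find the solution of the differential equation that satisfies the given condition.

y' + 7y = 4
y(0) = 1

General solution: y = 4/7 + Ce^(-7x)
Applying y(0) = 1: C = 1 - 4/7 = 3/7
Particular solution: y = 4/7 + (3/7)e^(-7x)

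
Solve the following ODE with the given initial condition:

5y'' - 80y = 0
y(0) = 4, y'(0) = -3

General solution: y = C₁e^(4x) + C₂e^(-4x)
Applying ICs: C₁ = 13/8, C₂ = 19/8
Particular solution: y = (13/8)e^(4x) + (19/8)e^(-4x)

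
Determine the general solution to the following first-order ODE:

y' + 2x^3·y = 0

Using integrating factor method:

General solution: y = Ce^(-x^4/2)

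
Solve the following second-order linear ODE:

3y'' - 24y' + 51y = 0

Characteristic equation: 3r² - 24r + 51 = 0
Divide by 3: r² - 8r + 17 = 0
Roots: r = 4 ± i (complex conjugates)
General solution: y = e^(4x)(C₁cos(x) + C₂sin(x))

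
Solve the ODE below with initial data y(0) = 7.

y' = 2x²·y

General solution: y = Ce^(2x³/3)
Applying IC y(0) = 7:
Particular solution: y = 7e^(2x³/3)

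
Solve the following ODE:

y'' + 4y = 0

Characteristic equation: r² + 4 = 0
Roots: r = ±2i (complex conjugates)
General solution: y = C₁cos(2x) + C₂sin(2x)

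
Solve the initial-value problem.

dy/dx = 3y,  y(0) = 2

General solution: y = Ce^(3x)
Applying IC y(0) = 2:
Particular solution: y = 2e^(3x)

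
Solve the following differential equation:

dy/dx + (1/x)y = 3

Using integrating factor method:

General solution: y = (3/2)x + C/x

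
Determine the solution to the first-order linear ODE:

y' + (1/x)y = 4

Using integrating factor method:

General solution: y = 2x + C/x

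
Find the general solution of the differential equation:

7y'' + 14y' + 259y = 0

Characteristic equation: 7r² + 14r + 259 = 0
Divide by 7: r² + 2r + 37 = 0
Roots: r = -1 ± 6i (complex conjugates)
General solution: y = e^(-x)(C₁cos(6x) + C₂sin(6x))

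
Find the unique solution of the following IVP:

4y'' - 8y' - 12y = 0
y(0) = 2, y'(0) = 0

General solution: y = C₁e^(3x) + C₂e^(-x)
Applying ICs: C₁ = 1/2, C₂ = 3/2
Particular solution: y = (1/2)e^(3x) + (3/2)e^(-x)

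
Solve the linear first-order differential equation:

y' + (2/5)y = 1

Using integrating factor method:

General solution: y = 5/2 + Ce^(-2x/5)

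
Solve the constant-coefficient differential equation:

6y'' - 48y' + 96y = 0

Characteristic equation: 6r² - 48r + 96 = 0
Divide by 6: r² - 8r + 16 = 0
Factored: (r - 4)² = 0
Repeated root: r = 4
General solution: y = (C₁ + C₂x)e^(4x)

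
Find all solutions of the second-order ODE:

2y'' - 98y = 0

Characteristic equation: 2r² - 98 = 0
Divide by 2: r² - 49 = 0
Roots: r = 7, -7 (distinct real)
General solution: y = C₁e^(7x) + C₂e^(-7x)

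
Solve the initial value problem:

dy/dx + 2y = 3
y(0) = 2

General solution: y = 3/2 + Ce^(-2x)
Applying y(0) = 2: C = 2 - 3/2 = 1/2
Particular solution: y = 3/2 + (1/2)e^(-2x)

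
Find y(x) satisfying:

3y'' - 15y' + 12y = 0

Characteristic equation: 3r² - 15r + 12 = 0
Divide by 3: r² - 5r + 4 = 0
Roots: r = 1, 4 (distinct real)
General solution: y = C₁e^x + C₂e^(4x)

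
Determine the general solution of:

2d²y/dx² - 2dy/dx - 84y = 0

Characteristic equation: 2r² - 2r - 84 = 0
Divide by 2: r² - r - 42 = 0
Roots: r = 7, -6 (distinct real)
General solution: y = C₁e^(7x) + C₂e^(-6x)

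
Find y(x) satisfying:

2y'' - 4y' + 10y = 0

Characteristic equation: 2r² - 4r + 10 = 0
Divide by 2: r² - 2r + 5 = 0
Roots: r = 1 ± 2i (complex conjugates)
General solution: y = e^x(C₁cos(2x) + C₂sin(2x))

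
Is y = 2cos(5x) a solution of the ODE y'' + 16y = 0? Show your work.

Verification:
y'' = -50cos(5x)
y'' + 16y ≠ 0 (frequency mismatch: got 25 instead of 16)

No, it is not a solution.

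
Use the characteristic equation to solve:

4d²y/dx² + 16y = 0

Characteristic equation: 4r² + 16 = 0
Divide by 4: r² + 4 = 0
Roots: r = ±2i (complex conjugates)
General solution: y = C₁cos(2x) + C₂sin(2x)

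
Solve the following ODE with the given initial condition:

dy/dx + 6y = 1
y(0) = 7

General solution: y = 1/6 + Ce^(-6x)
Applying y(0) = 7: C = 7 - 1/6 = 41/6
Particular solution: y = 1/6 + (41/6)e^(-6x)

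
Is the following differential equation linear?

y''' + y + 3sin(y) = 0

No. Nonlinear (sin(y) is nonlinear in y)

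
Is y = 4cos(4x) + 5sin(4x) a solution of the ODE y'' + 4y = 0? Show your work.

Verification:
y'' = -64cos(4x) - 80sin(4x)
y'' + 4y ≠ 0 (frequency mismatch: got 16 instead of 4)

No, it is not a solution.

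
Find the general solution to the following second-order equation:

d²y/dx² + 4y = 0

Characteristic equation: r² + 4 = 0
Roots: r = ±2i (complex conjugates)
General solution: y = C₁cos(2x) + C₂sin(2x)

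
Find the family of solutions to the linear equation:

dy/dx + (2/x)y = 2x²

Using integrating factor method:

General solution: y = (2/5)x^3 + Cx^(-2)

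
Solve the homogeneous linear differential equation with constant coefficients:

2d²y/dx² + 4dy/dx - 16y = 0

Characteristic equation: 2r² + 4r - 16 = 0
Divide by 2: r² + 2r - 8 = 0
Roots: r = 2, -4 (distinct real)
General solution: y = C₁e^(2x) + C₂e^(-4x)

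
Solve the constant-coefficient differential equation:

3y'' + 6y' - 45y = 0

Characteristic equation: 3r² + 6r - 45 = 0
Divide by 3: r² + 2r - 15 = 0
Roots: r = 3, -5 (distinct real)
General solution: y = C₁e^(3x) + C₂e^(-5x)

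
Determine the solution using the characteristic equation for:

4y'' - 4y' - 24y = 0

Characteristic equation: 4r² - 4r - 24 = 0
Divide by 4: r² - r - 6 = 0
Roots: r = 3, -2 (distinct real)
General solution: y = C₁e^(3x) + C₂e^(-2x)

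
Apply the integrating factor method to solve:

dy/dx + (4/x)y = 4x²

Using integrating factor method:

General solution: y = (4/7)x^3 + Cx^(-4)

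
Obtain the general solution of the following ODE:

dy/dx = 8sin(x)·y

Separating variables and integrating:
ln|y| = -8cos(x) + C

General solution: y = Ce^(-8cos(x))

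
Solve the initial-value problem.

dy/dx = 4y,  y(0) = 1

General solution: y = Ce^(4x)
Applying IC y(0) = 1:
Particular solution: y = e^(4x)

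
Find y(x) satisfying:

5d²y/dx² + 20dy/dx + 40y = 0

Characteristic equation: 5r² + 20r + 40 = 0
Divide by 5: r² + 4r + 8 = 0
Roots: r = -2 ± 2i (complex conjugates)
General solution: y = e^(-2x)(C₁cos(2x) + C₂sin(2x))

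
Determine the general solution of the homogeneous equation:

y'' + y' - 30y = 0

Characteristic equation: r² + r - 30 = 0
Roots: r = 5, -6 (distinct real)
General solution: y = C₁e^(5x) + C₂e^(-6x)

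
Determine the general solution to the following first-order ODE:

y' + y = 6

Using integrating factor method:

General solution: y = 6 + Ce^(-x)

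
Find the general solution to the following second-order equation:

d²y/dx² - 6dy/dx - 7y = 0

Characteristic equation: r² - 6r - 7 = 0
Roots: r = 7, -1 (distinct real)
General solution: y = C₁e^(7x) + C₂e^(-x)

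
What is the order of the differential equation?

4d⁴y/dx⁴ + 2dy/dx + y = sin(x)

The order is 4 (highest derivative is of order 4).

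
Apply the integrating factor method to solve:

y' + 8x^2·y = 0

Using integrating factor method:

General solution: y = Ce^(-8x^3/3)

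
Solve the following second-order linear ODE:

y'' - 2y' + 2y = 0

Characteristic equation: r² - 2r + 2 = 0
Roots: r = 1 ± i (complex conjugates)
General solution: y = e^x(C₁cos(x) + C₂sin(x))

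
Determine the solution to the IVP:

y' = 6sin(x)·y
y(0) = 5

General solution: y = Ce^(-6cos(x))
Applying IC y(0) = 5:
Particular solution: y = 5e^(6(1-cos(x)))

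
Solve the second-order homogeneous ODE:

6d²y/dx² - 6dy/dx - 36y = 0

Characteristic equation: 6r² - 6r - 36 = 0
Divide by 6: r² - r - 6 = 0
Roots: r = 3, -2 (distinct real)
General solution: y = C₁e^(3x) + C₂e^(-2x)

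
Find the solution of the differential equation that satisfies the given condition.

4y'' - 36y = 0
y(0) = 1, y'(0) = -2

General solution: y = C₁e^(3x) + C₂e^(-3x)
Applying ICs: C₁ = 1/6, C₂ = 5/6
Particular solution: y = (1/6)e^(3x) + (5/6)e^(-3x)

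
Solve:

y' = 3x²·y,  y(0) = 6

General solution: y = Ce^(x³)
Applying IC y(0) = 6:
Particular solution: y = 6e^(x³)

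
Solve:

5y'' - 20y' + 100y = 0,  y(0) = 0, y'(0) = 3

General solution: y = e^(2x)(C₁cos(4x) + C₂sin(4x))
Complex roots r = 2 ± 4i
Applying ICs: C₁ = 0, C₂ = 3/4
Particular solution: y = e^(2x)((3/4)sin(4x))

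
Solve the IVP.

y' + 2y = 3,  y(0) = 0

General solution: y = 3/2 + Ce^(-2x)
Applying y(0) = 0: C = 0 - 3/2 = -3/2
Particular solution: y = 3/2 - (3/2)e^(-2x)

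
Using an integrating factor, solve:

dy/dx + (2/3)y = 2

Using integrating factor method:

General solution: y = 3 + Ce^(-2x/3)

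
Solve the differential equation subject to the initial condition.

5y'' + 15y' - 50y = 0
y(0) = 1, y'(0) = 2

General solution: y = C₁e^(2x) + C₂e^(-5x)
Applying ICs: C₁ = 1, C₂ = 0
Particular solution: y = e^(2x)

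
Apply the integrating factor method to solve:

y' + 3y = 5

Using integrating factor method:

General solution: y = 5/3 + Ce^(-3x)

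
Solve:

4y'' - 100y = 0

Characteristic equation: 4r² - 100 = 0
Divide by 4: r² - 25 = 0
Roots: r = 5, -5 (distinct real)
General solution: y = C₁e^(5x) + C₂e^(-5x)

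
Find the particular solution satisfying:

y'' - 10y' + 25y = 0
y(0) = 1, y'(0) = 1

General solution: y = (C₁ + C₂x)e^(5x)
Repeated root r = 5
Applying ICs: C₁ = 1, C₂ = -4
Particular solution: y = (1 - 4x)e^(5x)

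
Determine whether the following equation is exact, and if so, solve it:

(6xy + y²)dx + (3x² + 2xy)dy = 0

Verify exactness: ∂M/∂y = ∂N/∂x ✓
Find F(x,y) such that ∂F/∂x = M, ∂F/∂y = N
Solution: 3x²y + xy² = C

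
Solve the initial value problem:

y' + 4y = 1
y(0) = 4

General solution: y = 1/4 + Ce^(-4x)
Applying y(0) = 4: C = 4 - 1/4 = 15/4
Particular solution: y = 1/4 + (15/4)e^(-4x)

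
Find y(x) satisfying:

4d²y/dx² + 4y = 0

Characteristic equation: 4r² + 4 = 0
Divide by 4: r² + 1 = 0
Roots: r = ±i (complex conjugates)
General solution: y = C₁cos(x) + C₂sin(x)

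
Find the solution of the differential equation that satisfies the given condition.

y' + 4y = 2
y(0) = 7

General solution: y = 1/2 + Ce^(-4x)
Applying y(0) = 7: C = 7 - 1/2 = 13/2
Particular solution: y = 1/2 + (13/2)e^(-4x)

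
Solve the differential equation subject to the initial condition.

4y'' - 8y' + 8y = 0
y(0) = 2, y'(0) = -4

General solution: y = e^x(C₁cos(x) + C₂sin(x))
Complex roots r = 1 ± i
Applying ICs: C₁ = 2, C₂ = -6
Particular solution: y = e^x(2cos(x) - 6sin(x))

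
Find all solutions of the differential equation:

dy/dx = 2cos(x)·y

Separating variables and integrating:
ln|y| = 2sin(x) + C

General solution: y = Ce^(2sin(x))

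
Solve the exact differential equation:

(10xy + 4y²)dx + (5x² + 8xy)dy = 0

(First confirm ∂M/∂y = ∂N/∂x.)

Verify exactness: ∂M/∂y = ∂N/∂x ✓
Find F(x,y) such that ∂F/∂x = M, ∂F/∂y = N
Solution: 5x²y + 4xy² = C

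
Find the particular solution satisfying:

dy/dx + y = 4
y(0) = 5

General solution: y = 4 + Ce^(-x)
Applying y(0) = 5: C = 5 - 4 = 1
Particular solution: y = 4 + e^(-x)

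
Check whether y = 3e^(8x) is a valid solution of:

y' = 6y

Verification:
y = 3e^(8x)
y' = 24e^(8x)
But 6y = 18e^(8x)
y' ≠ 6y — the derivative does not match

No, it is not a solution.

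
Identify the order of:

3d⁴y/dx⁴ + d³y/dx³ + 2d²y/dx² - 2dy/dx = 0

The order is 4 (highest derivative is of order 4).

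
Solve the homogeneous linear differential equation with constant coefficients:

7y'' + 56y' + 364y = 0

Characteristic equation: 7r² + 56r + 364 = 0
Divide by 7: r² + 8r + 52 = 0
Roots: r = -4 ± 6i (complex conjugates)
General solution: y = e^(-4x)(C₁cos(6x) + C₂sin(6x))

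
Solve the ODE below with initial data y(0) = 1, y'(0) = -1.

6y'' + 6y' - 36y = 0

General solution: y = C₁e^(2x) + C₂e^(-3x)
Applying ICs: C₁ = 2/5, C₂ = 3/5
Particular solution: y = (2/5)e^(2x) + (3/5)e^(-3x)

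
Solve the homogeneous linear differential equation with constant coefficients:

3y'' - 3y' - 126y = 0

Characteristic equation: 3r² - 3r - 126 = 0
Divide by 3: r² - r - 42 = 0
Roots: r = 7, -6 (distinct real)
General solution: y = C₁e^(7x) + C₂e^(-6x)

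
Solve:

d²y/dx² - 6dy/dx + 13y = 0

Characteristic equation: r² - 6r + 13 = 0
Roots: r = 3 ± 2i (complex conjugates)
General solution: y = e^(3x)(C₁cos(2x) + C₂sin(2x))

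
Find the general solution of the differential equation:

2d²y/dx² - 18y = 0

Characteristic equation: 2r² - 18 = 0
Divide by 2: r² - 9 = 0
Roots: r = 3, -3 (distinct real)
General solution: y = C₁e^(3x) + C₂e^(-3x)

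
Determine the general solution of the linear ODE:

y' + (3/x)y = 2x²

Using integrating factor method:

General solution: y = (1/3)x^3 + Cx^(-3)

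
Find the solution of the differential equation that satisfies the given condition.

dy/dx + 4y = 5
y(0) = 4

General solution: y = 5/4 + Ce^(-4x)
Applying y(0) = 4: C = 4 - 5/4 = 11/4
Particular solution: y = 5/4 + (11/4)e^(-4x)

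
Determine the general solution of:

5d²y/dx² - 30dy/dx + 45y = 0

Characteristic equation: 5r² - 30r + 45 = 0
Divide by 5: r² - 6r + 9 = 0
Factored: (r - 3)² = 0
Repeated root: r = 3
General solution: y = (C₁ + C₂x)e^(3x)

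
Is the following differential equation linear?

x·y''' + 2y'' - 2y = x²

Yes. Linear (y and its derivatives appear to the first power only, no products of y terms)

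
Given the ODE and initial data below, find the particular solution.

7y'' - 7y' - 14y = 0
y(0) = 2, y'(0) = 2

General solution: y = C₁e^(2x) + C₂e^(-x)
Applying ICs: C₁ = 4/3, C₂ = 2/3
Particular solution: y = (4/3)e^(2x) + (2/3)e^(-x)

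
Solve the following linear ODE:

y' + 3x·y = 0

Using integrating factor method:

General solution: y = Ce^(-3x^2/2)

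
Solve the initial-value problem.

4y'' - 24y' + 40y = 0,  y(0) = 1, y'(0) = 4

General solution: y = e^(3x)(C₁cos(x) + C₂sin(x))
Complex roots r = 3 ± i
Applying ICs: C₁ = 1, C₂ = 1
Particular solution: y = e^(3x)(cos(x) + sin(x))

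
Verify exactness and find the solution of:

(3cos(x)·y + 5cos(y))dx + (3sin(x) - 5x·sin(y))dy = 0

Verify exactness: ∂M/∂y = ∂N/∂x ✓
Find F(x,y) such that ∂F/∂x = M, ∂F/∂y = N
Solution: 3sin(x)·y + 5x·cos(y) = C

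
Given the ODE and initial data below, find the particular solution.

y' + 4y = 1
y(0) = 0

General solution: y = 1/4 + Ce^(-4x)
Applying y(0) = 0: C = 0 - 1/4 = -1/4
Particular solution: y = 1/4 - (1/4)e^(-4x)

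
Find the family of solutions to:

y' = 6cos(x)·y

Separating variables and integrating:
ln|y| = 6sin(x) + C

General solution: y = Ce^(6sin(x))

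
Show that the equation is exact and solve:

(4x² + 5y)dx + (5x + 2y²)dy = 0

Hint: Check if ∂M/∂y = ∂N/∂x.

Verify exactness: ∂M/∂y = ∂N/∂x ✓
Find F(x,y) such that ∂F/∂x = M, ∂F/∂y = N
Solution: 4x³/3 + 5xy + 2y³/3 = C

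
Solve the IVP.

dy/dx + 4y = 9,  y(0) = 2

General solution: y = 9/4 + Ce^(-4x)
Applying y(0) = 2: C = 2 - 9/4 = -1/4
Particular solution: y = 9/4 - (1/4)e^(-4x)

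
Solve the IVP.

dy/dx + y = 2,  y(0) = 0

General solution: y = 2 + Ce^(-x)
Applying y(0) = 0: C = 0 - 2 = -2
Particular solution: y = 2 - 2e^(-x)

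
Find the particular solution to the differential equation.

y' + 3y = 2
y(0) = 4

General solution: y = 2/3 + Ce^(-3x)
Applying y(0) = 4: C = 4 - 2/3 = 10/3
Particular solution: y = 2/3 + (10/3)e^(-3x)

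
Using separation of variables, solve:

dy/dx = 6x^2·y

Separating variables and integrating:
ln|y| = 2x^3 + C

General solution: y = Ce^(2x^3)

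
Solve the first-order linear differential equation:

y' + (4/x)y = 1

Using integrating factor method:

General solution: y = (1/5)x + Cx^(-4)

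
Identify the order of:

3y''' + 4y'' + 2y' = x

The order is 3 (highest derivative is of order 3).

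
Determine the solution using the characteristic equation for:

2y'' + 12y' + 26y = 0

Characteristic equation: 2r² + 12r + 26 = 0
Divide by 2: r² + 6r + 13 = 0
Roots: r = -3 ± 2i (complex conjugates)
General solution: y = e^(-3x)(C₁cos(2x) + C₂sin(2x))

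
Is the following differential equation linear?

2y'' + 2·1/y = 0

No. Nonlinear (1/y term)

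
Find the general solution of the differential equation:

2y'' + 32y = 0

Characteristic equation: 2r² + 32 = 0
Divide by 2: r² + 16 = 0
Roots: r = ±4i (complex conjugates)
General solution: y = C₁cos(4x) + C₂sin(4x)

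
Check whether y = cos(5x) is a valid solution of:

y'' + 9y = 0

Verification:
y'' = -25cos(5x)
y'' + 9y ≠ 0 (frequency mismatch: got 25 instead of 9)

No, it is not a solution.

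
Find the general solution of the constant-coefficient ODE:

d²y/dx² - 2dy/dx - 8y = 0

Characteristic equation: r² - 2r - 8 = 0
Roots: r = 4, -2 (distinct real)
General solution: y = C₁e^(4x) + C₂e^(-2x)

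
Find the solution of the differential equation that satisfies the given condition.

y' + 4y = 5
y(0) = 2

General solution: y = 5/4 + Ce^(-4x)
Applying y(0) = 2: C = 2 - 5/4 = 3/4
Particular solution: y = 5/4 + (3/4)e^(-4x)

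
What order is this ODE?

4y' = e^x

The order is 1 (highest derivative is of order 1).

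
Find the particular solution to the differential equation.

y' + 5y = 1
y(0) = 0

General solution: y = 1/5 + Ce^(-5x)
Applying y(0) = 0: C = 0 - 1/5 = -1/5
Particular solution: y = 1/5 - (1/5)e^(-5x)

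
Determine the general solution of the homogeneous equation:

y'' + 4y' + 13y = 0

Characteristic equation: r² + 4r + 13 = 0
Roots: r = -2 ± 3i (complex conjugates)
General solution: y = e^(-2x)(C₁cos(3x) + C₂sin(3x))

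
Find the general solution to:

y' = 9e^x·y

Separating variables and integrating:
ln|y| = 9e^x + C

General solution: y = Ce^(9e^x)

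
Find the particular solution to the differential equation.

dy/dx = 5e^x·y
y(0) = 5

General solution: y = Ce^(5e^x)
Applying IC y(0) = 5:
Particular solution: y = 5e^(5(e^x - 1))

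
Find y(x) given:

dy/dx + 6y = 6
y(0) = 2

General solution: y = 1 + Ce^(-6x)
Applying y(0) = 2: C = 2 - 1 = 1
Particular solution: y = 1 + e^(-6x)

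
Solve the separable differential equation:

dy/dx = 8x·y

Separating variables and integrating:
ln|y| = 4x^2 + C

General solution: y = Ce^(4x^2)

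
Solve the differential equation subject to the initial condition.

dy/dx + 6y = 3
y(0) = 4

General solution: y = 1/2 + Ce^(-6x)
Applying y(0) = 4: C = 4 - 1/2 = 7/2
Particular solution: y = 1/2 + (7/2)e^(-6x)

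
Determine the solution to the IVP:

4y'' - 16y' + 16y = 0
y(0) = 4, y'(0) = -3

General solution: y = (C₁ + C₂x)e^(2x)
Repeated root r = 2
Applying ICs: C₁ = 4, C₂ = -11
Particular solution: y = (4 - 11x)e^(2x)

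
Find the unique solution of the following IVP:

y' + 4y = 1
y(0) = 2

General solution: y = 1/4 + Ce^(-4x)
Applying y(0) = 2: C = 2 - 1/4 = 7/4
Particular solution: y = 1/4 + (7/4)e^(-4x)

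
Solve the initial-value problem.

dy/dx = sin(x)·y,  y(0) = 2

General solution: y = Ce^(-cos(x))
Applying IC y(0) = 2:
Particular solution: y = 2e^(1-cos(x))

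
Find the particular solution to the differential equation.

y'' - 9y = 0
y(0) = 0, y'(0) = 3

General solution: y = C₁e^(3x) + C₂e^(-3x)
Applying ICs: C₁ = 1/2, C₂ = -1/2
Particular solution: y = (1/2)e^(3x) - (1/2)e^(-3x)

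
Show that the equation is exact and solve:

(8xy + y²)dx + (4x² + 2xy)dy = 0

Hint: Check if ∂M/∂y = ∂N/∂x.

Verify exactness: ∂M/∂y = ∂N/∂x ✓
Find F(x,y) such that ∂F/∂x = M, ∂F/∂y = N
Solution: 4x²y + xy² = C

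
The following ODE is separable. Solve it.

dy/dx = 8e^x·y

Separating variables and integrating:
ln|y| = 8e^x + C

General solution: y = Ce^(8e^x)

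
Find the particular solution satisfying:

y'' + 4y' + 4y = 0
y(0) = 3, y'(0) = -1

General solution: y = (C₁ + C₂x)e^(-2x)
Repeated root r = -2
Applying ICs: C₁ = 3, C₂ = 5
Particular solution: y = (3 + 5x)e^(-2x)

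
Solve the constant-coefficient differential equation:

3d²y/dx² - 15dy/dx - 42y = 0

Characteristic equation: 3r² - 15r - 42 = 0
Divide by 3: r² - 5r - 14 = 0
Roots: r = 7, -2 (distinct real)
General solution: y = C₁e^(7x) + C₂e^(-2x)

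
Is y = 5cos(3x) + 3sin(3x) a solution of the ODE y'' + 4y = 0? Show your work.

Verification:
y'' = -45cos(3x) - 27sin(3x)
y'' + 4y ≠ 0 (frequency mismatch: got 9 instead of 4)

No, it is not a solution.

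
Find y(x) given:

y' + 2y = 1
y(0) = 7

General solution: y = 1/2 + Ce^(-2x)
Applying y(0) = 7: C = 7 - 1/2 = 13/2
Particular solution: y = 1/2 + (13/2)e^(-2x)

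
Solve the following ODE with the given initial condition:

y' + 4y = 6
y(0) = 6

General solution: y = 3/2 + Ce^(-4x)
Applying y(0) = 6: C = 6 - 3/2 = 9/2
Particular solution: y = 3/2 + (9/2)e^(-4x)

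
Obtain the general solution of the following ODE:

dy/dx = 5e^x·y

Separating variables and integrating:
ln|y| = 5e^x + C

General solution: y = Ce^(5e^x)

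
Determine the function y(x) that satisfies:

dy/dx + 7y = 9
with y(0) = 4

General solution: y = 9/7 + Ce^(-7x)
Applying y(0) = 4: C = 4 - 9/7 = 19/7
Particular solution: y = 9/7 + (19/7)e^(-7x)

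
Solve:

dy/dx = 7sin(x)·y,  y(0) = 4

General solution: y = Ce^(-7cos(x))
Applying IC y(0) = 4:
Particular solution: y = 4e^(7(1-cos(x)))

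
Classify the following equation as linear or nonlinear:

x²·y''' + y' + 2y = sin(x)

Linear (y and its derivatives appear to the first power only, no products of y terms)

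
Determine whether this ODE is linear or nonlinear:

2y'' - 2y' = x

Linear (y and its derivatives appear to the first power only, no products of y terms)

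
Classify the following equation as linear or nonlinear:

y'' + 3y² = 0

Nonlinear (y² term)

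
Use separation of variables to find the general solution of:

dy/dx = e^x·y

Separating variables and integrating:
ln|y| = e^x + C

General solution: y = Ce^(e^x)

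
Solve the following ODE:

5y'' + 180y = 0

Characteristic equation: 5r² + 180 = 0
Divide by 5: r² + 36 = 0
Roots: r = ±6i (complex conjugates)
General solution: y = C₁cos(6x) + C₂sin(6x)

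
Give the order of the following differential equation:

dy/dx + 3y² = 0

The order is 1 (highest derivative is of order 1).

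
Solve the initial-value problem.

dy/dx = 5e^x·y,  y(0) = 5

General solution: y = Ce^(5e^x)
Applying IC y(0) = 5:
Particular solution: y = 5e^(5(e^x - 1))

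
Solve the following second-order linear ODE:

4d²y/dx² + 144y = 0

Characteristic equation: 4r² + 144 = 0
Divide by 4: r² + 36 = 0
Roots: r = ±6i (complex conjugates)
General solution: y = C₁cos(6x) + C₂sin(6x)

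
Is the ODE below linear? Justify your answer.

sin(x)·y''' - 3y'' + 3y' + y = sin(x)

Yes. Linear (y and its derivatives appear to the first power only, no products of y terms)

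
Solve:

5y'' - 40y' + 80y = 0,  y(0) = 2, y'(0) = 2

General solution: y = (C₁ + C₂x)e^(4x)
Repeated root r = 4
Applying ICs: C₁ = 2, C₂ = -6
Particular solution: y = (2 - 6x)e^(4x)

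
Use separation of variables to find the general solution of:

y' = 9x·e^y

Separating variables and integrating:
-e^(-y) = 9x²/2 + C

General solution: y = -ln(C - 9x²/2)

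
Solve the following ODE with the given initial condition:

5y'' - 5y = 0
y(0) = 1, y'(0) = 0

General solution: y = C₁e^x + C₂e^(-x)
Applying ICs: C₁ = 1/2, C₂ = 1/2
Particular solution: y = (1/2)e^x + (1/2)e^(-x)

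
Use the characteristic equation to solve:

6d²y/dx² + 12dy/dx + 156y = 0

Characteristic equation: 6r² + 12r + 156 = 0
Divide by 6: r² + 2r + 26 = 0
Roots: r = -1 ± 5i (complex conjugates)
General solution: y = e^(-x)(C₁cos(5x) + C₂sin(5x))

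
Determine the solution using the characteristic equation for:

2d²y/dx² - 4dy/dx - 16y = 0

Characteristic equation: 2r² - 4r - 16 = 0
Divide by 2: r² - 2r - 8 = 0
Roots: r = 4, -2 (distinct real)
General solution: y = C₁e^(4x) + C₂e^(-2x)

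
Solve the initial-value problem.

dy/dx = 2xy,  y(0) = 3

General solution: y = Ce^(x²)
Applying IC y(0) = 3:
Particular solution: y = 3e^(x²)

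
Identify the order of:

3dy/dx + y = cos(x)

The order is 1 (highest derivative is of order 1).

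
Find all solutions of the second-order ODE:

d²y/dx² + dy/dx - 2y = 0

Characteristic equation: r² + r - 2 = 0
Roots: r = 1, -2 (distinct real)
General solution: y = C₁e^x + C₂e^(-2x)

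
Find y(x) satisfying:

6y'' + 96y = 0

Characteristic equation: 6r² + 96 = 0
Divide by 6: r² + 16 = 0
Roots: r = ±4i (complex conjugates)
General solution: y = C₁cos(4x) + C₂sin(4x)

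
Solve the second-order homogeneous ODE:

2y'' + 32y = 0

Characteristic equation: 2r² + 32 = 0
Divide by 2: r² + 16 = 0
Roots: r = ±4i (complex conjugates)
General solution: y = C₁cos(4x) + C₂sin(4x)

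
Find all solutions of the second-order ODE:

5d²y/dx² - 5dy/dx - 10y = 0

Characteristic equation: 5r² - 5r - 10 = 0
Divide by 5: r² - r - 2 = 0
Roots: r = 2, -1 (distinct real)
General solution: y = C₁e^(2x) + C₂e^(-x)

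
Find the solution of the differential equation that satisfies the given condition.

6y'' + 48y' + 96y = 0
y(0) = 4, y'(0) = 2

General solution: y = (C₁ + C₂x)e^(-4x)
Repeated root r = -4
Applying ICs: C₁ = 4, C₂ = 18
Particular solution: y = (4 + 18x)e^(-4x)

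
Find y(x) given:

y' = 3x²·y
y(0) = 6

General solution: y = Ce^(x³)
Applying IC y(0) = 6:
Particular solution: y = 6e^(x³)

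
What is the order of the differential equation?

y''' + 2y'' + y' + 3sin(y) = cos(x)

The order is 3 (highest derivative is of order 3).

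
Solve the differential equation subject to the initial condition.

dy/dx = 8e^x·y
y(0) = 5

General solution: y = Ce^(8e^x)
Applying IC y(0) = 5:
Particular solution: y = 5e^(8(e^x - 1))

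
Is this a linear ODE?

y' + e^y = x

No. Nonlinear (e^y is nonlinear in y)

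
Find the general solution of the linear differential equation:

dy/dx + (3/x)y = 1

Using integrating factor method:

General solution: y = (1/4)x + Cx^(-3)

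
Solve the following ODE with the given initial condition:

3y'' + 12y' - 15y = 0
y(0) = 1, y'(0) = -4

General solution: y = C₁e^x + C₂e^(-5x)
Applying ICs: C₁ = 1/6, C₂ = 5/6
Particular solution: y = (1/6)e^x + (5/6)e^(-5x)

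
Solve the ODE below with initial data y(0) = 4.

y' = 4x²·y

General solution: y = Ce^(4x³/3)
Applying IC y(0) = 4:
Particular solution: y = 4e^(4x³/3)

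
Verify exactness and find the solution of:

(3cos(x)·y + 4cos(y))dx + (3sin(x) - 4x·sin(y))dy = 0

Verify exactness: ∂M/∂y = ∂N/∂x ✓
Find F(x,y) such that ∂F/∂x = M, ∂F/∂y = N
Solution: 3sin(x)·y + 4x·cos(y) = C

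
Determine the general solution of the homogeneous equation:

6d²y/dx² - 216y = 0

Characteristic equation: 6r² - 216 = 0
Divide by 6: r² - 36 = 0
Roots: r = 6, -6 (distinct real)
General solution: y = C₁e^(6x) + C₂e^(-6x)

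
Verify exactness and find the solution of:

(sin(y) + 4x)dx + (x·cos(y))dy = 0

Verify exactness: ∂M/∂y = ∂N/∂x ✓
Find F(x,y) such that ∂F/∂x = M, ∂F/∂y = N
Solution: x·sin(y) + 2x² = C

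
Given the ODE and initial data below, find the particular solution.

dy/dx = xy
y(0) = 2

General solution: y = Ce^(x²/2)
Applying IC y(0) = 2:
Particular solution: y = 2e^(x²/2)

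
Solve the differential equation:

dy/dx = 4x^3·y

Separating variables and integrating:
ln|y| = x^4 + C

General solution: y = Ce^(x^4)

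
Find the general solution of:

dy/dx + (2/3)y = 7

Using integrating factor method:

General solution: y = 21/2 + Ce^(-2x/3)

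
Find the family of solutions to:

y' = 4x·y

Separating variables and integrating:
ln|y| = 2x^2 + C

General solution: y = Ce^(2x^2)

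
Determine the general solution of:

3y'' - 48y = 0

Characteristic equation: 3r² - 48 = 0
Divide by 3: r² - 16 = 0
Roots: r = 4, -4 (distinct real)
General solution: y = C₁e^(4x) + C₂e^(-4x)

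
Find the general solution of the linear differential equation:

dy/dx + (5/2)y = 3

Using integrating factor method:

General solution: y = 6/5 + Ce^(-5x/2)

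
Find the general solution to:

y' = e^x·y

Separating variables and integrating:
ln|y| = e^x + C

General solution: y = Ce^(e^x)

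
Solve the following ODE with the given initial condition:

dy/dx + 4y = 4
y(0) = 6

General solution: y = 1 + Ce^(-4x)
Applying y(0) = 6: C = 6 - 1 = 5
Particular solution: y = 1 + 5e^(-4x)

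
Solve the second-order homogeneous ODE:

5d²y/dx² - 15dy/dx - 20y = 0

Characteristic equation: 5r² - 15r - 20 = 0
Divide by 5: r² - 3r - 4 = 0
Roots: r = 4, -1 (distinct real)
General solution: y = C₁e^(4x) + C₂e^(-x)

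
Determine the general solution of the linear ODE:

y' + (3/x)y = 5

Using integrating factor method:

General solution: y = (5/4)x + Cx^(-3)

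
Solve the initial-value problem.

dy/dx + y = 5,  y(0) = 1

General solution: y = 5 + Ce^(-x)
Applying y(0) = 1: C = 1 - 5 = -4
Particular solution: y = 5 - 4e^(-x)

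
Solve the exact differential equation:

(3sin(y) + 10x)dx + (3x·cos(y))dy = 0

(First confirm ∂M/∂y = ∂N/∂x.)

Verify exactness: ∂M/∂y = ∂N/∂x ✓
Find F(x,y) such that ∂F/∂x = M, ∂F/∂y = N
Solution: 3x·sin(y) + 5x² = C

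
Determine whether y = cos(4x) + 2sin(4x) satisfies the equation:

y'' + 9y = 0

Verification:
y'' = -16cos(4x) - 32sin(4x)
y'' + 9y ≠ 0 (frequency mismatch: got 16 instead of 9)

No, it is not a solution.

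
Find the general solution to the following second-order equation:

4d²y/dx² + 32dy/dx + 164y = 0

Characteristic equation: 4r² + 32r + 164 = 0
Divide by 4: r² + 8r + 41 = 0
Roots: r = -4 ± 5i (complex conjugates)
General solution: y = e^(-4x)(C₁cos(5x) + C₂sin(5x))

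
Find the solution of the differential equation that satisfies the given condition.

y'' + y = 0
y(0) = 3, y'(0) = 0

General solution: y = C₁cos(x) + C₂sin(x)
Complex roots r = ±i
Applying ICs: C₁ = 3, C₂ = 0
Particular solution: y = 3cos(x)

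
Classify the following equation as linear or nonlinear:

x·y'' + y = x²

Linear (y and its derivatives appear to the first power only, no products of y terms)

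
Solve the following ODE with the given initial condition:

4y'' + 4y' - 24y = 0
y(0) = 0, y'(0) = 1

General solution: y = C₁e^(2x) + C₂e^(-3x)
Applying ICs: C₁ = 1/5, C₂ = -1/5
Particular solution: y = (1/5)e^(2x) - (1/5)e^(-3x)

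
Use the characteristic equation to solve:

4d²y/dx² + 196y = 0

Characteristic equation: 4r² + 196 = 0
Divide by 4: r² + 49 = 0
Roots: r = ±7i (complex conjugates)
General solution: y = C₁cos(7x) + C₂sin(7x)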